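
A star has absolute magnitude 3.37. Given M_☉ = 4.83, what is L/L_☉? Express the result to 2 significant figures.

M − M_☉ = 3.37 − 4.83 = -1.460
L/L_☉ = 10^(−0.4 (M − M_☉)) = 10^0.584 = 3.837

L/L_☉ ≈ 3.8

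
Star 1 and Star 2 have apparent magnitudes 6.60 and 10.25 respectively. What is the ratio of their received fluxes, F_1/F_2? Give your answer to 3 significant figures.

F_1/F_2 ≈ 28.8

Magnitude difference = -3.65
Flux ratio = 10^(−0.4 Δm) = 10^(−0.4 × -3.65) = 10^1.460 = 28.84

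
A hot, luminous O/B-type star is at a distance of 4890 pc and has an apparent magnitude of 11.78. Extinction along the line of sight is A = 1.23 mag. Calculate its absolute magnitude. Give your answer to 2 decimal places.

M ≈ -2.90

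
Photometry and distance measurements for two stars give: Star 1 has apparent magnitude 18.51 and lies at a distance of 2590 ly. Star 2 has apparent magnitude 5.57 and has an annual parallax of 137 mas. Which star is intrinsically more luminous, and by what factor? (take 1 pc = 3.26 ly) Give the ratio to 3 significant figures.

Star 2 is more luminous, by a factor of 12.7.

Star 1: d = 2590 ly / 3.26 = 794.5 pc
Star 1: M = m − 5 log₁₀ d + 5 = 18.51 − 5·2.9001 + 5 = 9.010
Star 2: p = 137 mas = 0.137″ → d = 1/p = 7.299 pc
Star 2: M = m − 5 log₁₀ d + 5 = 5.57 − 5·0.8633 + 5 = 6.254
ΔM = M_1 − M_2 = 9.010 − (6.254) = 2.756; smaller M is more luminous → Star 2.
L ratio = 10^(0.4 |ΔM|) = 10^1.102 = 12.66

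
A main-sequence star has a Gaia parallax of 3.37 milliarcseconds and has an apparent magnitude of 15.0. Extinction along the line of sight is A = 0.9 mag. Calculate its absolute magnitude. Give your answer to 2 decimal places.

M ≈ 6.74

p = 3.37 mas = 3.37×10^-3″ → d = 1/p = 296.7 pc
5 log₁₀(d/10 pc) = 5 log₁₀(296.7) − 5 = 7.362
M = m − 5 log₁₀(d/10) − A = 15.0 − 7.362 − 0.9 = 6.738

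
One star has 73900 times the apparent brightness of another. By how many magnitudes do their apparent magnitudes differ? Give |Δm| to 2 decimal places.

|Δm| ≈ 12.17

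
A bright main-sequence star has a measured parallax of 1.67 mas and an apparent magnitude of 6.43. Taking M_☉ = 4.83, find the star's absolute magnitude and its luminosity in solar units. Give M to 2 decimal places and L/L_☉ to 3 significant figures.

M ≈ -2.46; L/L_☉ ≈ 821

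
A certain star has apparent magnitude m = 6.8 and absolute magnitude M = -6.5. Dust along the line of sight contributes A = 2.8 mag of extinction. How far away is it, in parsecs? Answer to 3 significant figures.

m − M = 5 log₁₀(d/10 pc) + A  ⇒  6.8 − (-6.5) − 2.8 = 5 log₁₀(d/10)
10.500 = 5 log₁₀(d/10)
log₁₀ d = (m − M − A)/5 + 1 = 3.1000
d = 10^3.1000 = 1259 pc

d ≈ 1260 pc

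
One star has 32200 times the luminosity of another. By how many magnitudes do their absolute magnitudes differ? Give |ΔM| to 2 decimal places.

Pogson: ΔM = −2.5 log₁₀(ratio) = −2.5 log₁₀(32200) = −2.5 × 4.5079 = -11.270

|ΔM| ≈ 11.27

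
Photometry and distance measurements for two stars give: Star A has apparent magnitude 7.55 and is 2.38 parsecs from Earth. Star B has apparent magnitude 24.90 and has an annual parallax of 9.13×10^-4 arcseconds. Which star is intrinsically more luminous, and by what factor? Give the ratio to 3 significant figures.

Star A: M = m − 5 log₁₀ d + 5 = 7.55 − 5·0.3766 + 5 = 10.667
Star B: d = 1/p = 1/9.13×10^-4″ = 1095 pc
Star B: M = m − 5 log₁₀ d + 5 = 24.90 − 5·3.0395 + 5 = 14.702
ΔM = M_A − M_B = 10.667 − (14.702) = -4.035; smaller M is more luminous → Star A.
L ratio = 10^(0.4 |ΔM|) = 10^1.614 = 41.12

Star A is more luminous, by a factor of 41.1.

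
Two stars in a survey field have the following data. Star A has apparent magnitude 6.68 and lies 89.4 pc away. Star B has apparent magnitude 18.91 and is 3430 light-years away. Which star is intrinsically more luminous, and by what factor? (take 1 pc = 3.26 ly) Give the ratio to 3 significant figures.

Star A is more luminous, by a factor of 563.

Star A: M = m − 5 log₁₀ d + 5 = 6.68 − 5·1.9513 + 5 = 1.923
Star B: d = 3430 ly / 3.26 = 1052 pc
Star B: M = m − 5 log₁₀ d + 5 = 18.91 − 5·3.0221 + 5 = 8.800
ΔM = M_A − M_B = 1.923 − (8.800) = -6.876; smaller M is more luminous → Star A.
L ratio = 10^(0.4 |ΔM|) = 10^2.751 = 563.0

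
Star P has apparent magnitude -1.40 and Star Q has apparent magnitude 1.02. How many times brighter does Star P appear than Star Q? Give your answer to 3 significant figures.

9.29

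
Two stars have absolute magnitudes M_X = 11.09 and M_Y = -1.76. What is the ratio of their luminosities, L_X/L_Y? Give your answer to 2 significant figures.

L_X/L_Y ≈ 7.2×10^-6

ΔM = M_X − M_Y = 12.85
L_X/L_Y = 10^(−0.4 ΔM) = 10^-5.140 = 7.244×10^-6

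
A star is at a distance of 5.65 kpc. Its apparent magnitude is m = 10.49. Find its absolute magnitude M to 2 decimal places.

M ≈ -3.27

d = 5.65 kpc = 5650 pc
5 log₁₀(d/10 pc) = 5 log₁₀(5650) − 5 = 13.760
M = m − 5 log₁₀(d/10) = 10.49 − 13.760 = -3.270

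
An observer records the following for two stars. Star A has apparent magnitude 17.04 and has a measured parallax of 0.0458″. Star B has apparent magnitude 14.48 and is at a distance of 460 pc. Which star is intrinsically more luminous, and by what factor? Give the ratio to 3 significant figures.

Star A: d = 1/p = 1/0.0458″ = 21.83 pc
Star A: M = m − 5 log₁₀ d + 5 = 17.04 − 5·1.3391 + 5 = 15.344
Star B: M = m − 5 log₁₀ d + 5 = 14.48 − 5·2.6628 + 5 = 6.166
ΔM = M_A − M_B = 15.344 − (6.166) = 9.178; smaller M is more luminous → Star B.
L ratio = 10^(0.4 |ΔM|) = 10^3.671 = 4691

Star B is more luminous, by a factor of 4690.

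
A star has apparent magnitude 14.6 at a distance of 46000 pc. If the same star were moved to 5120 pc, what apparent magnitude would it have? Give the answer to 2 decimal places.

m ≈ 9.83

Flux ∝ 1/d², so Δm = 5 log₁₀(d₂/d₁) = 5 log₁₀(5120/46000) = -4.767
m₂ = m₁ + Δm = 14.6 + (-4.767) = 9.833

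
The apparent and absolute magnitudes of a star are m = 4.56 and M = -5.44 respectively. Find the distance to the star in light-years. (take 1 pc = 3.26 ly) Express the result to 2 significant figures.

d ≈ 3300 ly

Distance modulus: m − M = 4.56 − (-5.44) = 10.000
m − M = 5 log₁₀ d − 5
log₁₀ d = (m − M)/5 + 1 = 3.0000
d = 10^3.0000 = 1000 pc
= 3260 ly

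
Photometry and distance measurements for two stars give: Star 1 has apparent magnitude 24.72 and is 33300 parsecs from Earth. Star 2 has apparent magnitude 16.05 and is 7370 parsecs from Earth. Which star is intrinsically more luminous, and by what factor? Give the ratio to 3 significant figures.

Star 1: M = m − 5 log₁₀ d + 5 = 24.72 − 5·4.5224 + 5 = 7.108
Star 2: M = m − 5 log₁₀ d + 5 = 16.05 − 5·3.8675 + 5 = 1.713
ΔM = M_1 − M_2 = 7.108 − (1.713) = 5.395; smaller M is more luminous → Star 2.
L ratio = 10^(0.4 |ΔM|) = 10^2.158 = 143.9

Star 2 is more luminous, by a factor of 144.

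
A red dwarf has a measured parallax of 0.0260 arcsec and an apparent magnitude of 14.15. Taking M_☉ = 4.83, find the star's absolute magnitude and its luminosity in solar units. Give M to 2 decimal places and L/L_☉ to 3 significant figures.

M ≈ 11.22; L/L_☉ ≈ 2.77×10^-3

d = 1/p = 1/0.0260″ = 38.46 pc
M = m − 5 log₁₀ d + 5 = 14.15 − 5·1.5850 + 5 = 11.225
M − M_☉ = 11.225 − 4.83 = 6.395
L/L_☉ = 10^(−0.4 × 6.395) = 2.767×10^-3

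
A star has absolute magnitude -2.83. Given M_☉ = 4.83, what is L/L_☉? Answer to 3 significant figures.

M − M_☉ = -2.83 − 4.83 = -7.660
L/L_☉ = 10^(−0.4 (M − M_☉)) = 10^3.064 = 1159

L/L_☉ ≈ 1160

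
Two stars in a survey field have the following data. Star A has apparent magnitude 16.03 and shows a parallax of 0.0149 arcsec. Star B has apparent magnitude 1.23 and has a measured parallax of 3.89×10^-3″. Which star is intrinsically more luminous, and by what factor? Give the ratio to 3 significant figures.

Star B is more luminous, by a factor of 1.22×10^7.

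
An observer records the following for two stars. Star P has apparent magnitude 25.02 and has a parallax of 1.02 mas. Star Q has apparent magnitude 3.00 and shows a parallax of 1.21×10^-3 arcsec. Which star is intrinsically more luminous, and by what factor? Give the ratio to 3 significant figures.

Star Q is more luminous, by a factor of 4.57×10^8.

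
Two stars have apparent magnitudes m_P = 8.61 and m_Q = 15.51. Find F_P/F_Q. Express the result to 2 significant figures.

F_P/F_Q ≈ 580

Δm = 8.61 − (15.51) = -6.90
Flux ratio = 10^(−0.4 Δm) = 10^(−0.4 × -6.90) = 10^2.760 = 575.4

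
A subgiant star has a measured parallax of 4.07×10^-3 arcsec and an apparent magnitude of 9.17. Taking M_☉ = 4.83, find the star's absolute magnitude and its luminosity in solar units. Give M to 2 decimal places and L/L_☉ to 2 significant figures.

d = 1/p = 1/4.07×10^-3″ = 245.7 pc
M = m − 5 log₁₀ d + 5 = 9.17 − 5·2.3904 + 5 = 2.218
M − M_☉ = 2.218 − 4.83 = -2.612
L/L_☉ = 10^(−0.4 × -2.612) = 11.09

M ≈ 2.22; L/L_☉ ≈ 11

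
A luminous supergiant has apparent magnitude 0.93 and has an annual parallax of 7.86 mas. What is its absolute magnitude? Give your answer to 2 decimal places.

p = 7.86 mas = 7.86×10^-3″ → d = 1/p = 127.2 pc
5 log₁₀(d/10 pc) = 5 log₁₀(127.2) − 5 = 5.523
M = m − 5 log₁₀(d/10) = 0.93 − 5.523 = -4.593

M ≈ -4.59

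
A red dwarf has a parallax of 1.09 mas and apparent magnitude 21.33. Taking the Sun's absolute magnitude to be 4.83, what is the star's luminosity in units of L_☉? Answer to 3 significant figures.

d = 1/p = 1000/1.09 mas = 917.4 pc
M = m − 5 log₁₀ d + 5 = 21.33 − 5·2.9626 + 5 = 11.517
M − M_☉ = 11.517 − 4.83 = 6.687
L/L_☉ = 10^(−0.4 × 6.687) = 2.114×10^-3

L/L_☉ ≈ 2.11×10^-3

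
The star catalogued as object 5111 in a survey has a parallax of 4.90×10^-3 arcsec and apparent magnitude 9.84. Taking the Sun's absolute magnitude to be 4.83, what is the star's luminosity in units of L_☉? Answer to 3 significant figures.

d = 1/p = 1/4.90×10^-3″ = 204.1 pc
M = m − 5 log₁₀ d + 5 = 9.84 − 5·2.3098 + 5 = 3.291
M − M_☉ = 3.291 − 4.83 = -1.539
L/L_☉ = 10^(−0.4 × -1.539) = 4.127

L/L_☉ ≈ 4.13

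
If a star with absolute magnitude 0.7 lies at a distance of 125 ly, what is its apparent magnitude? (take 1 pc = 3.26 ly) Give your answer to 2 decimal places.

d = 125 ly / 3.26 = 38.34 pc
m = M + 5 log₁₀ d − 5 = 0.7 + 5·1.5837 − 5 = 3.618

m ≈ 3.62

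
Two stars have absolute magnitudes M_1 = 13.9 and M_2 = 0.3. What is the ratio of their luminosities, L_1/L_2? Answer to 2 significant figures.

L_1/L_2 ≈ 3.6×10^-6

ΔM = M_1 − M_2 = 13.6
L_1/L_2 = 10^(−0.4 ΔM) = 10^-5.440 = 3.631×10^-6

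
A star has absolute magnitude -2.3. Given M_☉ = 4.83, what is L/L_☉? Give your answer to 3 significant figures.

L/L_☉ ≈ 711

M − M_☉ = -2.3 − 4.83 = -7.130
L/L_☉ = 10^(−0.4 (M − M_☉)) = 10^2.852 = 711.2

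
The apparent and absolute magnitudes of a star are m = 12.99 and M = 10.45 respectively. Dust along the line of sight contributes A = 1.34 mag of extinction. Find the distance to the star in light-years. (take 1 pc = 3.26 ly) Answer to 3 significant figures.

d ≈ 56.7 ly

m − M = 5 log₁₀(d/10 pc) + A  ⇒  12.99 − (10.45) − 1.34 = 5 log₁₀(d/10)
1.200 = 5 log₁₀(d/10)
log₁₀ d = (m − M − A)/5 + 1 = 1.2400
d = 10^1.2400 = 17.38 pc
= 56.65 ly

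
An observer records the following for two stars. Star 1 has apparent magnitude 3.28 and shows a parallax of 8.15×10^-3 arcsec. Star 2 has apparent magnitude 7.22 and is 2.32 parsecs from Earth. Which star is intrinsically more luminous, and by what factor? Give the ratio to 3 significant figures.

Star 1 is more luminous, by a factor of 105000.

Star 1: d = 1/p = 1/8.15×10^-3″ = 122.7 pc
Star 1: M = m − 5 log₁₀ d + 5 = 3.28 − 5·2.0888 + 5 = -2.164
Star 2: M = m − 5 log₁₀ d + 5 = 7.22 − 5·0.3655 + 5 = 10.393
ΔM = M_1 − M_2 = -2.164 − (10.393) = -12.557; smaller M is more luminous → Star 1.
L ratio = 10^(0.4 |ΔM|) = 10^5.023 = 105400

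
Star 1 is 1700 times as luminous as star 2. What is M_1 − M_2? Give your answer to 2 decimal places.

M_1 − M_2 ≈ -8.08

Pogson: ΔM = −2.5 log₁₀(ratio) = −2.5 log₁₀(1700) = −2.5 × 3.2304 = -8.076
Star 1 is brighter, so it has the smaller magnitude: the difference is negative.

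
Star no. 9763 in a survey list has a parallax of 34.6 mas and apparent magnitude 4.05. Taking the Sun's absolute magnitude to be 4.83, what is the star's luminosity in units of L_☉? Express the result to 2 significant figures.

d = 1/p = 1000/34.6 mas = 28.90 pc
M = m − 5 log₁₀ d + 5 = 4.05 − 5·1.4609 + 5 = 1.745
M − M_☉ = 1.745 − 4.83 = -3.085
L/L_☉ = 10^(−0.4 × -3.085) = 17.13

L/L_☉ ≈ 17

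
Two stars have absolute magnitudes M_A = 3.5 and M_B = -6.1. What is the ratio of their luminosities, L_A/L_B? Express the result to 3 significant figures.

L_A/L_B ≈ 1.45×10^-4

ΔM = M_A − M_B = 9.6
L_A/L_B = 10^(−0.4 ΔM) = 10^-3.840 = 1.445×10^-4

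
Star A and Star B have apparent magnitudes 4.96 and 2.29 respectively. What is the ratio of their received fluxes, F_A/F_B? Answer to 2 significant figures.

Magnitude difference = 2.67
Flux ratio = 10^(−0.4 Δm) = 10^(−0.4 × 2.67) = 10^-1.068 = 0.08551

F_A/F_B ≈ 0.086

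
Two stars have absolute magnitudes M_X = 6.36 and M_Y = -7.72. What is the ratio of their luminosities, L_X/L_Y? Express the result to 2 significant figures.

ΔM = M_X − M_Y = 14.08
L_X/L_Y = 10^(−0.4 ΔM) = 10^-5.632 = 2.333×10^-6

L_X/L_Y ≈ 2.3×10^-6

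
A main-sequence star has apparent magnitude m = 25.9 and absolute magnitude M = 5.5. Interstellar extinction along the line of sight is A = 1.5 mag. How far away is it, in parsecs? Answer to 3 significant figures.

m − M = 5 log₁₀(d/10 pc) + A  ⇒  25.9 − (5.5) − 1.5 = 5 log₁₀(d/10)
18.900 = 5 log₁₀(d/10)
log₁₀ d = (m − M − A)/5 + 1 = 4.7800
d = 10^4.7800 = 60260 pc

d ≈ 60300 pc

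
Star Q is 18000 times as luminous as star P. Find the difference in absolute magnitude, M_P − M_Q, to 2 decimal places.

M_P − M_Q ≈ 10.64

Pogson: ΔM = −2.5 log₁₀(ratio) = −2.5 log₁₀(18000) = −2.5 × 4.2553 = -10.638
Star Q is brighter so has the smaller magnitude: M_P − M_Q is positive.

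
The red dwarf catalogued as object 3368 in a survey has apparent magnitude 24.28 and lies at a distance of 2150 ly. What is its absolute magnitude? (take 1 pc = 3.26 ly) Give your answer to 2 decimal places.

M ≈ 15.18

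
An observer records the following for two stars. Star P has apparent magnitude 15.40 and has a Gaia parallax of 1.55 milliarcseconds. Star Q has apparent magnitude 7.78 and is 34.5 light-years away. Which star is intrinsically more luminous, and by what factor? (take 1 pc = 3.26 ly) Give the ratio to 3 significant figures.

Star P: p = 1.55 mas = 1.55×10^-3″ → d = 1/p = 645.2 pc
Star P: M = m − 5 log₁₀ d + 5 = 15.40 − 5·2.8097 + 5 = 6.352
Star Q: d = 34.5 ly / 3.26 = 10.58 pc
Star Q: M = m − 5 log₁₀ d + 5 = 7.78 − 5·1.0246 + 5 = 7.657
ΔM = M_P − M_Q = 6.352 − (7.657) = -1.305; smaller M is more luminous → Star P.
L ratio = 10^(0.4 |ΔM|) = 10^0.522 = 3.328

Star P is more luminous, by a factor of 3.33.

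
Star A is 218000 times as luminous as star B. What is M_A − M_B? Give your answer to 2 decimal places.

Pogson: ΔM = −2.5 log₁₀(ratio) = −2.5 log₁₀(218000) = −2.5 × 5.3385 = -13.346
Star A is brighter, so it has the smaller magnitude: the difference is negative.

M_A − M_B ≈ -13.35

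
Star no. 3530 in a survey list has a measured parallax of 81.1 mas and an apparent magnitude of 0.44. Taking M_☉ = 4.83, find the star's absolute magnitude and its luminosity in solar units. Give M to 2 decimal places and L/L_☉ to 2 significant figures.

M ≈ -0.01; L/L_☉ ≈ 87

d = 1/p = 1000/81.1 mas = 12.33 pc
M = m − 5 log₁₀ d + 5 = 0.44 − 5·1.0910 + 5 = -0.015
M − M_☉ = -0.015 − 4.83 = -4.845
L/L_☉ = 10^(−0.4 × -4.845) = 86.69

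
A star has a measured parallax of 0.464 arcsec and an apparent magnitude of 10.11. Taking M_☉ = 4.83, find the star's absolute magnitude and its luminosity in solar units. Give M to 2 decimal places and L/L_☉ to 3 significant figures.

M ≈ 13.44; L/L_☉ ≈ 3.59×10^-4

d = 1/p = 1/0.464″ = 2.155 pc
M = m − 5 log₁₀ d + 5 = 10.11 − 5·0.3335 + 5 = 13.443
M − M_☉ = 13.443 − 4.83 = 8.613
L/L_☉ = 10^(−0.4 × 8.613) = 3.589×10^-4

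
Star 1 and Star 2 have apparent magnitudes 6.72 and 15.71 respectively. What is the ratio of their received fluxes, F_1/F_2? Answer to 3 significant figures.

F_1/F_2 ≈ 3940

Magnitude difference = -8.99
Flux ratio = 10^(−0.4 Δm) = 10^(−0.4 × -8.99) = 10^3.596 = 3945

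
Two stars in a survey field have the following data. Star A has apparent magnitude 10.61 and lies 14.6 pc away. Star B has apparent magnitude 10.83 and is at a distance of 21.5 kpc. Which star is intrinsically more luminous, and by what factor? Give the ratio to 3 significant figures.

Star B is more luminous, by a factor of 1.77×10^6.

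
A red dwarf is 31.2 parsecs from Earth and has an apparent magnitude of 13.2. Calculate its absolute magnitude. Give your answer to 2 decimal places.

M ≈ 10.73

5 log₁₀(d/10 pc) = 5 log₁₀(31.20) − 5 = 2.471
M = m − 5 log₁₀(d/10) = 13.2 − 2.471 = 10.729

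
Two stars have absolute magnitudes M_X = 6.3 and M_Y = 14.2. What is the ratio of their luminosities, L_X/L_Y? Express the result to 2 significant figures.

L_X/L_Y ≈ 1400

ΔM = M_X − M_Y = -7.9
L_X/L_Y = 10^(−0.4 ΔM) = 10^3.160 = 1445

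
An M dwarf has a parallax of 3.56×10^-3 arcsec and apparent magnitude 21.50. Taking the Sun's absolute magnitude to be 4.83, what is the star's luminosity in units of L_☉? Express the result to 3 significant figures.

L/L_☉ ≈ 1.69×10^-4

d = 1/p = 1/3.56×10^-3″ = 280.9 pc
M = m − 5 log₁₀ d + 5 = 21.50 − 5·2.4486 + 5 = 14.257
M − M_☉ = 14.257 − 4.83 = 9.427
L/L_☉ = 10^(−0.4 × 9.427) = 1.695×10^-4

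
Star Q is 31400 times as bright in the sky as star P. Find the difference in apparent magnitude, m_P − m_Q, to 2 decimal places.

Pogson: Δm = −2.5 log₁₀(ratio) = −2.5 log₁₀(31400) = −2.5 × 4.4969 = -11.242
Star Q is brighter so has the smaller magnitude: m_P − m_Q is positive.

m_P − m_Q ≈ 11.24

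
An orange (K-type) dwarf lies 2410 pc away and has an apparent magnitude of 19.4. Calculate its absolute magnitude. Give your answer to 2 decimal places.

5 log₁₀(d/10 pc) = 5 log₁₀(2410) − 5 = 11.910
M = m − 5 log₁₀(d/10) = 19.4 − 11.910 = 7.490

M ≈ 7.49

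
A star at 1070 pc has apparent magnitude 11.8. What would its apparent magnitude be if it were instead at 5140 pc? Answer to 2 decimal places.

m ≈ 15.21

Flux ∝ 1/d², so Δm = 5 log₁₀(d₂/d₁) = 5 log₁₀(5140/1070) = 3.408
m₂ = m₁ + Δm = 11.8 + (3.408) = 15.208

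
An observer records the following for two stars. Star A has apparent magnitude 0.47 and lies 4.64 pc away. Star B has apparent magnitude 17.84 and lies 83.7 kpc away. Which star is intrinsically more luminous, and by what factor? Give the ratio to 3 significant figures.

Star B is more luminous, by a factor of 36.7.

Star A: M = m − 5 log₁₀ d + 5 = 0.47 − 5·0.6665 + 5 = 2.137
Star B: d = 83.7 kpc = 83700 pc
Star B: M = m − 5 log₁₀ d + 5 = 17.84 − 5·4.9227 + 5 = -1.774
ΔM = M_A − M_B = 2.137 − (-1.774) = 3.911; smaller M is more luminous → Star B.
L ratio = 10^(0.4 |ΔM|) = 10^1.564 = 36.68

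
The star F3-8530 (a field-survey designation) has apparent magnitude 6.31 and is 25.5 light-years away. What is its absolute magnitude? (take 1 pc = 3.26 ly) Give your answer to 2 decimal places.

d = 25.5 ly / 3.26 = 7.822 pc
5 log₁₀(d/10 pc) = 5 log₁₀(7.822) − 5 = -0.533
M = m − 5 log₁₀(d/10) = 6.31 + 0.533 = 6.843

M ≈ 6.84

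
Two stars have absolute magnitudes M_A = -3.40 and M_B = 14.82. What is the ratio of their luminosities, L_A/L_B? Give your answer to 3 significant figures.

ΔM = M_A − M_B = -18.22
L_A/L_B = 10^(−0.4 ΔM) = 10^7.288 = 1.941×10^7

L_A/L_B ≈ 1.94×10^7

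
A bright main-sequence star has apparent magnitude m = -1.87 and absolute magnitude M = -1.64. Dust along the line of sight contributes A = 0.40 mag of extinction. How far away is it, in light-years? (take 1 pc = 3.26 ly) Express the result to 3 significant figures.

d ≈ 24.4 ly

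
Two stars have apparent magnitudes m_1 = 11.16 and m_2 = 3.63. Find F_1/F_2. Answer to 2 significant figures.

F_1/F_2 ≈ 9.7×10^-4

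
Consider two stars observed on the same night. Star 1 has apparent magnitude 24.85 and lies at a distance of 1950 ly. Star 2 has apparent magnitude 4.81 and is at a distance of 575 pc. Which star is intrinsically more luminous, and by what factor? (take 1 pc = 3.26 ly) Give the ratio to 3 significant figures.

Star 1: d = 1950 ly / 3.26 = 598.2 pc
Star 1: M = m − 5 log₁₀ d + 5 = 24.85 − 5·2.7768 + 5 = 15.966
Star 2: M = m − 5 log₁₀ d + 5 = 4.81 − 5·2.7597 + 5 = -3.988
ΔM = M_1 − M_2 = 15.966 − (-3.988) = 19.954; smaller M is more luminous → Star 2.
L ratio = 10^(0.4 |ΔM|) = 10^7.982 = 9.587×10^7

Star 2 is more luminous, by a factor of 9.59×10^7.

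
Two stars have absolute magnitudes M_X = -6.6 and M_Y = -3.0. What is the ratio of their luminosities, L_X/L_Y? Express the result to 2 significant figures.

ΔM = M_X − M_Y = -3.6
L_X/L_Y = 10^(−0.4 ΔM) = 10^1.440 = 27.54

L_X/L_Y ≈ 28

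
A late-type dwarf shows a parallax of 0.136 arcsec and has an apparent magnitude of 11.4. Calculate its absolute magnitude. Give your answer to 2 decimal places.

M ≈ 12.07

d = 1/p = 1/0.136″ = 7.353 pc
5 log₁₀(d/10 pc) = 5 log₁₀(7.353) − 5 = -0.668
M = m − 5 log₁₀(d/10) = 11.4 + 0.668 = 12.068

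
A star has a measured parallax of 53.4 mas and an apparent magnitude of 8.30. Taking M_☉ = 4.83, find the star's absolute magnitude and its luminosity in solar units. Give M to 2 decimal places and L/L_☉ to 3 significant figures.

d = 1/p = 1000/53.4 mas = 18.73 pc
M = m − 5 log₁₀ d + 5 = 8.30 − 5·1.2725 + 5 = 6.938
M − M_☉ = 6.938 − 4.83 = 2.108
L/L_☉ = 10^(−0.4 × 2.108) = 0.1435

M ≈ 6.94; L/L_☉ ≈ 0.144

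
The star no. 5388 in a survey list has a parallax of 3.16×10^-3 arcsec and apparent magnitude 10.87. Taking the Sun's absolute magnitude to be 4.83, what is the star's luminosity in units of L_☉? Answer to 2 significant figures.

d = 1/p = 1/3.16×10^-3″ = 316.5 pc
M = m − 5 log₁₀ d + 5 = 10.87 − 5·2.5003 + 5 = 3.368
M − M_☉ = 3.368 − 4.83 = -1.462
L/L_☉ = 10^(−0.4 × -1.462) = 3.843

L/L_☉ ≈ 3.8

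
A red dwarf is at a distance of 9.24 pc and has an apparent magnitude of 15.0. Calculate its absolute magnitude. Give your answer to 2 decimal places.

M ≈ 15.17

5 log₁₀(d/10 pc) = 5 log₁₀(9.240) − 5 = -0.172
M = m − 5 log₁₀(d/10) = 15.0 + 0.172 = 15.172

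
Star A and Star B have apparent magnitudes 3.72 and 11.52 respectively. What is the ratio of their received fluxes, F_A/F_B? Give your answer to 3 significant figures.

F_A/F_B ≈ 1320

Δm = 3.72 − (11.52) = -7.80
Flux ratio = 10^(−0.4 Δm) = 10^(−0.4 × -7.80) = 10^3.120 = 1318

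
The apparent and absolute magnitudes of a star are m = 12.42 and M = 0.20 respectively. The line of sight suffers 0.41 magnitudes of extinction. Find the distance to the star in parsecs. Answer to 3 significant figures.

d ≈ 2300 pc

m − M = 5 log₁₀(d/10 pc) + A  ⇒  12.42 − (0.20) − 0.41 = 5 log₁₀(d/10)
11.810 = 5 log₁₀(d/10)
log₁₀ d = (m − M − A)/5 + 1 = 3.3620
d = 10^3.3620 = 2301 pc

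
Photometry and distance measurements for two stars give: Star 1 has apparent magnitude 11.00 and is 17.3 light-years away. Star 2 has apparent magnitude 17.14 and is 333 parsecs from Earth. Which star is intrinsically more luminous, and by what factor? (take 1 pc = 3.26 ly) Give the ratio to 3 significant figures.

Star 2 is more luminous, by a factor of 13.8.

Star 1: d = 17.3 ly / 3.26 = 5.307 pc
Star 1: M = m − 5 log₁₀ d + 5 = 11.00 − 5·0.7248 + 5 = 12.376
Star 2: M = m − 5 log₁₀ d + 5 = 17.14 − 5·2.5224 + 5 = 9.528
ΔM = M_1 − M_2 = 12.376 − (9.528) = 2.848; smaller M is more luminous → Star 2.
L ratio = 10^(0.4 |ΔM|) = 10^1.139 = 13.78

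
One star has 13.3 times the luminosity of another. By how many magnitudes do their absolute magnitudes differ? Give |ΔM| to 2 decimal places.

|ΔM| ≈ 2.81

Pogson: ΔM = −2.5 log₁₀(ratio) = −2.5 log₁₀(13.3) = −2.5 × 1.1239 = -2.810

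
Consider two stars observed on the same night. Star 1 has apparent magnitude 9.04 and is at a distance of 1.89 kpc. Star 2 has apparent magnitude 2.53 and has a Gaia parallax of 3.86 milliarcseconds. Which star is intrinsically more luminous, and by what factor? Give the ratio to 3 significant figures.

Star 1: d = 1.89 kpc = 1890 pc
Star 1: M = m − 5 log₁₀ d + 5 = 9.04 − 5·3.2765 + 5 = -2.342
Star 2: p = 3.86 mas = 3.86×10^-3″ → d = 1/p = 259.1 pc
Star 2: M = m − 5 log₁₀ d + 5 = 2.53 − 5·2.4134 + 5 = -4.537
ΔM = M_1 − M_2 = -2.342 − (-4.537) = 2.195; smaller M is more luminous → Star 2.
L ratio = 10^(0.4 |ΔM|) = 10^0.878 = 7.549

Star 2 is more luminous, by a factor of 7.55.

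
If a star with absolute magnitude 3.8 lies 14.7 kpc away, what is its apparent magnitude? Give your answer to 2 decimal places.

d = 14.7 kpc = 14700 pc
m = M + 5 log₁₀ d − 5 = 3.8 + 5·4.1673 − 5 = 19.637

m ≈ 19.64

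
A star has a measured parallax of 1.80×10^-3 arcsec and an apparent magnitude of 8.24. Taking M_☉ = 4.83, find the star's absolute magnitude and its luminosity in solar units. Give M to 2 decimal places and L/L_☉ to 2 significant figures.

M ≈ -0.48; L/L_☉ ≈ 130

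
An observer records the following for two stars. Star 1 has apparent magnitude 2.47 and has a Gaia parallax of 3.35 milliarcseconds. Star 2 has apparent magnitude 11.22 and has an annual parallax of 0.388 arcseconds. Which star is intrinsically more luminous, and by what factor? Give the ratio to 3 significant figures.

Star 1: p = 3.35 mas = 3.35×10^-3″ → d = 1/p = 298.5 pc
Star 1: M = m − 5 log₁₀ d + 5 = 2.47 − 5·2.4750 + 5 = -4.905
Star 2: d = 1/p = 1/0.388″ = 2.577 pc
Star 2: M = m − 5 log₁₀ d + 5 = 11.22 − 5·0.4112 + 5 = 14.164
ΔM = M_1 − M_2 = -4.905 − (14.164) = -19.069; smaller M is more luminous → Star 1.
L ratio = 10^(0.4 |ΔM|) = 10^7.628 = 4.242×10^7

Star 1 is more luminous, by a factor of 4.24×10^7.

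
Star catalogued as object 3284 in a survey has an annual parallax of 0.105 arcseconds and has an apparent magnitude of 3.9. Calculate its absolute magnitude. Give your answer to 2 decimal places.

M ≈ 4.01

d = 1/p = 1/0.105″ = 9.524 pc
5 log₁₀(d/10 pc) = 5 log₁₀(9.524) − 5 = -0.106
M = m − 5 log₁₀(d/10) = 3.9 + 0.106 = 4.006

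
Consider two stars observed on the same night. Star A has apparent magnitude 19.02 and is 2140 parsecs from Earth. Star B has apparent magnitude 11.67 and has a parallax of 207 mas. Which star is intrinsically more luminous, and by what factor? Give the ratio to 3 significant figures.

Star A is more luminous, by a factor of 225.

Star A: M = m − 5 log₁₀ d + 5 = 19.02 − 5·3.3304 + 5 = 7.368
Star B: p = 207 mas = 0.207″ → d = 1/p = 4.831 pc
Star B: M = m − 5 log₁₀ d + 5 = 11.67 − 5·0.6840 + 5 = 13.250
ΔM = M_A − M_B = 7.368 − (13.250) = -5.882; smaller M is more luminous → Star A.
L ratio = 10^(0.4 |ΔM|) = 10^2.353 = 225.3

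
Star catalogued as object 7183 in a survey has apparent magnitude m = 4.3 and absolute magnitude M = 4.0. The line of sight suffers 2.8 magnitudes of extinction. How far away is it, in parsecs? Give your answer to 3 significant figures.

d ≈ 3.16 pc

m − M = 5 log₁₀(d/10 pc) + A  ⇒  4.3 − (4.0) − 2.8 = 5 log₁₀(d/10)
-2.500 = 5 log₁₀(d/10)
log₁₀ d = (m − M − A)/5 + 1 = 0.5000
d = 10^0.5000 = 3.162 pc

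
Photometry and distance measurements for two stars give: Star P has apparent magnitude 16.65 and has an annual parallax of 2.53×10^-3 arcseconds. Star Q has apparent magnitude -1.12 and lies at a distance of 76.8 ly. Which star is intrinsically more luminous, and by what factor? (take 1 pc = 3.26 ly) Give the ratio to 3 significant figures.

Star P: d = 1/p = 1/2.53×10^-3″ = 395.3 pc
Star P: M = m − 5 log₁₀ d + 5 = 16.65 − 5·2.5969 + 5 = 8.666
Star Q: d = 76.8 ly / 3.26 = 23.56 pc
Star Q: M = m − 5 log₁₀ d + 5 = -1.12 − 5·1.3721 + 5 = -2.981
ΔM = M_P − M_Q = 8.666 − (-2.981) = 11.646; smaller M is more luminous → Star Q.
L ratio = 10^(0.4 |ΔM|) = 10^4.659 = 45550

Star Q is more luminous, by a factor of 45600.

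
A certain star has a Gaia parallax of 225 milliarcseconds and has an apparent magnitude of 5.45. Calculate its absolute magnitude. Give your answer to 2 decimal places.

M ≈ 7.21

p = 225 mas = 0.225″ → d = 1/p = 4.444 pc
5 log₁₀(d/10 pc) = 5 log₁₀(4.444) − 5 = -1.761
M = m − 5 log₁₀(d/10) = 5.45 + 1.761 = 7.211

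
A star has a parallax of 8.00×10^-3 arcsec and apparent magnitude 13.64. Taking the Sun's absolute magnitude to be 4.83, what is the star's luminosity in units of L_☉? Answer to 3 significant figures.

L/L_☉ ≈ 0.0468

d = 1/p = 1/8.00×10^-3″ = 125.0 pc
M = m − 5 log₁₀ d + 5 = 13.64 − 5·2.0969 + 5 = 8.155
M − M_☉ = 8.155 − 4.83 = 3.325
L/L_☉ = 10^(−0.4 × 3.325) = 0.04675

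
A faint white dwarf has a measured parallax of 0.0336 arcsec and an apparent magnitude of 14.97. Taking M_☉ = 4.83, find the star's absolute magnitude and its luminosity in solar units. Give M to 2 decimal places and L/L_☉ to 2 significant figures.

M ≈ 12.60; L/L_☉ ≈ 7.8×10^-4

d = 1/p = 1/0.0336″ = 29.76 pc
M = m − 5 log₁₀ d + 5 = 14.97 − 5·1.4737 + 5 = 12.602
M − M_☉ = 12.602 − 4.83 = 7.772
L/L_☉ = 10^(−0.4 × 7.772) = 7.786×10^-4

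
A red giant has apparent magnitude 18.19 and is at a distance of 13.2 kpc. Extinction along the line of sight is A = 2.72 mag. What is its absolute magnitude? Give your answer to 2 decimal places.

M ≈ -0.13

d = 13.2 kpc = 13200 pc
5 log₁₀(d/10 pc) = 5 log₁₀(13200) − 5 = 15.603
M = m − 5 log₁₀(d/10) − A = 18.19 − 15.603 − 2.72 = -0.133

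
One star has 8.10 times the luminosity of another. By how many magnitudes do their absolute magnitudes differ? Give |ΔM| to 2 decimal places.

|ΔM| ≈ 2.27

Pogson: ΔM = −2.5 log₁₀(ratio) = −2.5 log₁₀(8.10) = −2.5 × 0.9085 = -2.271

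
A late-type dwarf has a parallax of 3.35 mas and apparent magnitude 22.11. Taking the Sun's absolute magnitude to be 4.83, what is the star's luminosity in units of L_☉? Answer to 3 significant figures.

L/L_☉ ≈ 1.09×10^-4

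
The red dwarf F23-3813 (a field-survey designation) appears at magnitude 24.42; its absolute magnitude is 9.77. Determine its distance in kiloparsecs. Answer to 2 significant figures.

μ = m − M = 14.650
m − M = 5 log₁₀ d − 5
log₁₀ d = (m − M)/5 + 1 = 3.9300
d = 10^3.9300 = 8511 pc
= 8.511 kpc

d ≈ 8.5 kpc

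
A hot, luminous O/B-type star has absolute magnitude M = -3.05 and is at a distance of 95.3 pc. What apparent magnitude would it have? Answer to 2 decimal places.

m ≈ 1.85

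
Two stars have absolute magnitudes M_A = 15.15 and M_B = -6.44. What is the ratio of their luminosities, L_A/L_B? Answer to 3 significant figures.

L_A/L_B ≈ 2.31×10^-9

ΔM = M_A − M_B = 21.59
L_A/L_B = 10^(−0.4 ΔM) = 10^-8.636 = 2.312×10^-9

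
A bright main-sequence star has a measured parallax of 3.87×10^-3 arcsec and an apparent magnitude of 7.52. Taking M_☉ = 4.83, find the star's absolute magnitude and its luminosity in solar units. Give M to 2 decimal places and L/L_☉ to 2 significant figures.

d = 1/p = 1/3.87×10^-3″ = 258.4 pc
M = m − 5 log₁₀ d + 5 = 7.52 − 5·2.4123 + 5 = 0.459
M − M_☉ = 0.459 − 4.83 = -4.371
L/L_☉ = 10^(−0.4 × -4.371) = 56.05

M ≈ 0.46; L/L_☉ ≈ 56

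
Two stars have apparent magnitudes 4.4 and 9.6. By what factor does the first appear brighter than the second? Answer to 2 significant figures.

Magnitude difference = -5.2
Flux ratio = 10^(−0.4 Δm) = 10^(−0.4 × -5.2) = 10^2.080 = 120.2

120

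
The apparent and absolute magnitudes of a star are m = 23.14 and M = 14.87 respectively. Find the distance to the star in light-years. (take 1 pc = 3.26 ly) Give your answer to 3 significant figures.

μ = m − M = 8.270
m − M = 5 log₁₀ d − 5
log₁₀ d = (m − M)/5 + 1 = 2.6540
d = 10^2.6540 = 450.8 pc
= 1470 ly

d ≈ 1470 ly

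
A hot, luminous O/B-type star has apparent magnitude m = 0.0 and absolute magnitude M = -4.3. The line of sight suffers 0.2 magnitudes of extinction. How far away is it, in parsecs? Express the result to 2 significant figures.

d ≈ 66 pc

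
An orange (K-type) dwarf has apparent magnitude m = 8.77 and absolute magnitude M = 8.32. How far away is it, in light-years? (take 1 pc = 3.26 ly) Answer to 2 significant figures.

μ = m − M = 0.450
m − M = 5 log₁₀ d − 5
log₁₀ d = (m − M)/5 + 1 = 1.0900
d = 10^1.0900 = 12.30 pc
= 40.11 ly

d ≈ 40 ly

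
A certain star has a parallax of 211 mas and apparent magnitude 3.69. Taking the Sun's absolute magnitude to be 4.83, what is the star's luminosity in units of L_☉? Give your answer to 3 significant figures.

L/L_☉ ≈ 0.642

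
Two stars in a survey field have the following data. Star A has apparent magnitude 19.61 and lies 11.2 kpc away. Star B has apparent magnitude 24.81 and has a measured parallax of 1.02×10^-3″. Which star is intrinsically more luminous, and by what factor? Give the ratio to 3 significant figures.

Star A is more luminous, by a factor of 15700.

Star A: d = 11.2 kpc = 11200 pc
Star A: M = m − 5 log₁₀ d + 5 = 19.61 − 5·4.0492 + 5 = 4.364
Star B: d = 1/p = 1/1.02×10^-3″ = 980.4 pc
Star B: M = m − 5 log₁₀ d + 5 = 24.81 − 5·2.9914 + 5 = 14.853
ΔM = M_A − M_B = 4.364 − (14.853) = -10.489; smaller M is more luminous → Star A.
L ratio = 10^(0.4 |ΔM|) = 10^4.196 = 15690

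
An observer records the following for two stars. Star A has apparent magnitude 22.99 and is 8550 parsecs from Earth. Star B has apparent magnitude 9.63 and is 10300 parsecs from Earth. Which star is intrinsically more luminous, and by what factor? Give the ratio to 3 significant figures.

Star B is more luminous, by a factor of 320000.

Star A: M = m − 5 log₁₀ d + 5 = 22.99 − 5·3.9320 + 5 = 8.330
Star B: M = m − 5 log₁₀ d + 5 = 9.63 − 5·4.0128 + 5 = -5.434
ΔM = M_A − M_B = 8.330 − (-5.434) = 13.764; smaller M is more luminous → Star B.
L ratio = 10^(0.4 |ΔM|) = 10^5.506 = 320400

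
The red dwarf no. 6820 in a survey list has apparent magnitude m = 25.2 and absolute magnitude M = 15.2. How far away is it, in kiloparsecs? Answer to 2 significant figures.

Distance modulus: m − M = 25.2 − (15.2) = 10.000
m − M = 5 log₁₀ d − 5
log₁₀ d = (m − M)/5 + 1 = 3.0000
d = 10^3.0000 = 1000 pc
= 1.000 kpc

d ≈ 1.0 kpc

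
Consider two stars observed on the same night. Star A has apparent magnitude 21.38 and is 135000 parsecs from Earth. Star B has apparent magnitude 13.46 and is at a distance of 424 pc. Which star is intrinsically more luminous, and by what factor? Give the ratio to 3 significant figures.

Star A is more luminous, by a factor of 68.9.

Star A: M = m − 5 log₁₀ d + 5 = 21.38 − 5·5.1303 + 5 = 0.728
Star B: M = m − 5 log₁₀ d + 5 = 13.46 − 5·2.6274 + 5 = 5.323
ΔM = M_A − M_B = 0.728 − (5.323) = -4.595; smaller M is more luminous → Star A.
L ratio = 10^(0.4 |ΔM|) = 10^1.838 = 68.86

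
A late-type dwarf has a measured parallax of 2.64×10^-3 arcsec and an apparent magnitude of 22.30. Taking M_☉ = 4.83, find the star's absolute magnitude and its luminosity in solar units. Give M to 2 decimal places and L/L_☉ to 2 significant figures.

d = 1/p = 1/2.64×10^-3″ = 378.8 pc
M = m − 5 log₁₀ d + 5 = 22.30 − 5·2.5784 + 5 = 14.408
M − M_☉ = 14.408 − 4.83 = 9.578
L/L_☉ = 10^(−0.4 × 9.578) = 1.475×10^-4

M ≈ 14.41; L/L_☉ ≈ 1.5×10^-4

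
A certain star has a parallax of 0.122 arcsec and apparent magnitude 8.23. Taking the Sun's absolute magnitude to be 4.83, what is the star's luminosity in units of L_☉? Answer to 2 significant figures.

d = 1/p = 1/0.122″ = 8.197 pc
M = m − 5 log₁₀ d + 5 = 8.23 − 5·0.9136 + 5 = 8.662
M − M_☉ = 8.662 − 4.83 = 3.832
L/L_☉ = 10^(−0.4 × 3.832) = 0.02933

L/L_☉ ≈ 0.029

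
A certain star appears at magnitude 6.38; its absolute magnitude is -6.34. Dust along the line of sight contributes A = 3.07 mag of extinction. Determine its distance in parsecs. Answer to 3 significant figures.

d ≈ 851 pc

m − M = 5 log₁₀(d/10 pc) + A  ⇒  6.38 − (-6.34) − 3.07 = 5 log₁₀(d/10)
9.650 = 5 log₁₀(d/10)
log₁₀ d = (m − M − A)/5 + 1 = 2.9300
d = 10^2.9300 = 851.1 pc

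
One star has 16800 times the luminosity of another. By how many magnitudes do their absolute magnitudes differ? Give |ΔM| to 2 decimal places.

|ΔM| ≈ 10.56

Pogson: ΔM = −2.5 log₁₀(ratio) = −2.5 log₁₀(16800) = −2.5 × 4.2253 = -10.563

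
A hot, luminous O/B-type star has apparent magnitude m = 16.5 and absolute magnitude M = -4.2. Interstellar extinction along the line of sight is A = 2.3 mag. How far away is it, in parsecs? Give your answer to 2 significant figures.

m − M = 5 log₁₀(d/10 pc) + A  ⇒  16.5 − (-4.2) − 2.3 = 5 log₁₀(d/10)
18.400 = 5 log₁₀(d/10)
log₁₀ d = (m − M − A)/5 + 1 = 4.6800
d = 10^4.6800 = 47860 pc

d ≈ 48000 pc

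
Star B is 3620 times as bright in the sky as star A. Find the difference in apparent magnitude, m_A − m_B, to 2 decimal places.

m_A − m_B ≈ 8.90

Pogson: Δm = −2.5 log₁₀(ratio) = −2.5 log₁₀(3620) = −2.5 × 3.5587 = -8.897
Star B is brighter so has the smaller magnitude: m_A − m_B is positive.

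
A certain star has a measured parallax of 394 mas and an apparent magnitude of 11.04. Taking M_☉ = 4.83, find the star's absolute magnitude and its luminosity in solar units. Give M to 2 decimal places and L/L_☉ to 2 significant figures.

d = 1/p = 1000/394 mas = 2.538 pc
M = m − 5 log₁₀ d + 5 = 11.04 − 5·0.4045 + 5 = 14.017
M − M_☉ = 14.017 − 4.83 = 9.187
L/L_☉ = 10^(−0.4 × 9.187) = 2.114×10^-4

M ≈ 14.02; L/L_☉ ≈ 2.1×10^-4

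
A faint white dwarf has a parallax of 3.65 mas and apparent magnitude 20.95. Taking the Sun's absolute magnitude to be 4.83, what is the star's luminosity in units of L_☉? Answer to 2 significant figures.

L/L_☉ ≈ 2.7×10^-4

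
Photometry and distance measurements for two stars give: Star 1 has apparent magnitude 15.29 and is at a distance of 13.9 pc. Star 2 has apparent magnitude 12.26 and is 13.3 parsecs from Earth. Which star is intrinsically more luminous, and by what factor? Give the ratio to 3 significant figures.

Star 1: M = m − 5 log₁₀ d + 5 = 15.29 − 5·1.1430 + 5 = 14.575
Star 2: M = m − 5 log₁₀ d + 5 = 12.26 − 5·1.1239 + 5 = 11.641
ΔM = M_1 − M_2 = 14.575 − (11.641) = 2.934; smaller M is more luminous → Star 2.
L ratio = 10^(0.4 |ΔM|) = 10^1.174 = 14.92

Star 2 is more luminous, by a factor of 14.9.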